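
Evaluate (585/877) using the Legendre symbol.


p = 877 is prime, so compute (585/877) with the reciprocity algorithm (Jacobi-symbol steps: pull out 2s via (2/n), flip via reciprocity, reduce):
  reciprocity: (585/877) -> +(877/585)
  reduce: (292/585)
  pull out 2: (2/585) = +1  (since 585 mod 8 = 1)
  pull out 2: (2/585) = +1  (since 585 mod 8 = 1)
  reciprocity: (73/585) -> +(585/73)
  reduce: (1/73)
  (1/73) = 1
Product of signs = 1
(585/877) = 1

1


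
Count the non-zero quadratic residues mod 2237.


For prime p, the number of non-zero quadratic residues is (p-1)/2.
= (2237-1)/2
= 1118

1118


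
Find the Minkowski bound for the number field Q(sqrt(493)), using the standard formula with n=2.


d = 493, d mod 4 = 1, so disc(K) = d = 493; |disc(K)| = 493
Real quadratic field, so n = 2, s = r2 = 0, r1 = 2
M = (n!/n^n) * (4/pi)^s * sqrt(|disc(K)|) = (2!/2^2) * (4/pi)^0 * sqrt(493)
= 0.5 * 1.000000 * 22.203603
= 11.1018

11.1018


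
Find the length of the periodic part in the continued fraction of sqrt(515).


Run the CF algorithm for sqrt(515).
a_0 = floor(sqrt(515)) = 22; set m_0=0, q_0=1.
Recurrence: m' = q*a - m,  q' = (d - m'^2)/q,  a' = floor((a_0 + m')/q').
  step 1: m=22, q=31, a=1
  step 2: m=9, q=14, a=2
  step 3: m=19, q=11, a=3
  step 4: m=14, q=29, a=1
  step 5: m=15, q=10, a=3
  step 6: m=15, q=29, a=1
  step 7: m=14, q=11, a=3
  step 8: m=19, q=14, a=2
  step 9: m=9, q=31, a=1
  step 10: m=22, q=1, a=44
a_10 = 2*a_0 = 44, so the period closes here.
sqrt(515) = [22; 1, 2, 3, 1, 3, 1, 3, 2, 1, 44]
Period length = 10

10


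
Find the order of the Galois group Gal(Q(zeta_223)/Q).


|Gal(Q(zeta_223)/Q)| = phi(223)
= 222

222


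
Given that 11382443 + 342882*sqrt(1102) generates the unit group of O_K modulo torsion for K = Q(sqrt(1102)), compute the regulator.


epsilon = 11382443 + 342882*sqrt(1102)
= 2.2765e+07
R = ln(2.2765e+07)
= 16.9407

16.9407


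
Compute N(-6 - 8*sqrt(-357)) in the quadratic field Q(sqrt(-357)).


N(a + b*sqrt(d)) = a^2 - d*b^2
= (-6)^2 - (-357)*(-8)^2
= 36 + 22848
= 22884

22884


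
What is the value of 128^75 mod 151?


p = 151 is prime and the exponent is (p-1)/2 = 75, so by Euler's criterion 128^75 = (128/151) = +1 or -1 mod 151.
Compute by square-and-multiply:
  75 = 64 + 8 + 2 + 1 (binary 1001011)
  Repeated squaring mod 151: 128^1 = 128, 128^2 = 76, 128^4 = 38, 128^8 = 85, 128^16 = 128, 128^32 = 76, 128^64 = 38
  128^75 = 128^64 * 128^8 * 128^2 * 128^1 = 38 * 85 * 76 * 128 mod 151
    38 * 85 = 3230 = 59 mod 151
    59 * 76 = 4484 = 105 mod 151
    105 * 128 = 13440 = 1 mod 151
  128^75 = 1 mod 151
Result 1: 128 is a quadratic residue mod 151.
128^75 mod 151 = 1

1


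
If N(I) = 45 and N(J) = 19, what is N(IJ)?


N(IJ) = N(I) * N(J)
= 45 * 19
= 855

855


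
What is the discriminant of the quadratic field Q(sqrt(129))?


For K = Q(sqrt(d)) with d squarefree: disc(K) = d if d = 1 mod 4, and disc(K) = 4d if d = 2 or 3 mod 4.
Here d = 129, and d mod 4 = 1.
d = 1 mod 4 (O_K = Z[(1+sqrt(d))/2]), so disc(K) = d = 129

129


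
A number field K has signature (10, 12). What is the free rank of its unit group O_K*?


By Dirichlet's unit theorem:
rank = r1 + r2 - 1
= 10 + 12 - 1
= 21

21


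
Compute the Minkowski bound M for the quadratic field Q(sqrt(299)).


d = 299, d mod 4 = 3, so disc(K) = 4d = 1196; |disc(K)| = 1196
Real quadratic field, so n = 2, s = r2 = 0, r1 = 2
M = (n!/n^n) * (4/pi)^s * sqrt(|disc(K)|) = (2!/2^2) * (4/pi)^0 * sqrt(1196)
= 0.5 * 1.000000 * 34.583233
= 17.2916

17.2916


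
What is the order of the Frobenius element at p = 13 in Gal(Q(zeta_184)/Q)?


The Frobenius at p in Gal(Q(zeta_n)/Q) = (Z/nZ)* is the class of p, so its order is ord_184(13), the smallest k >= 1 with 13^k = 1 mod 184.
n = 184 = 2^3 * 23, phi(184) = 88; the order divides phi(n).
Divisors of 88: 1, 2, 4, 8, 11, 22, 44, 88
Repeated squaring mod 184: 13^1 = 13, 13^2 = 169, 13^4 = 41, 13^8 = 25, 13^16 = 73, 13^32 = 177, 13^64 = 49
Test divisors in increasing order:
  k=1: 13^1 = 13 mod 184
  k=2: 13^2 = 169 mod 184
  k=4: 13^4 = 41 mod 184
  k=8: 13^8 = 25 mod 184
  k=11: 13^11 = 25 * 169 * 13 = 93 mod 184
  k=22: 13^22 = 73 * 41 * 169 = 1 mod 184  <- first divisor giving 1
Order = 22

22


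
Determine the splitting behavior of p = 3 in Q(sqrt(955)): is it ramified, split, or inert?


K = Q(sqrt(955)). Since d mod 4 = 3, disc(K) = 3820.
Check p | disc: 3820 mod 3 = 1.
p does not divide disc. Compute Legendre symbol (d/p):
1^((3-1)/2) mod 3 = 1
(d/p) = 1, so p splits: (p) = P*P' with e=1, f=1, g=2.
Therefore p is split.

split


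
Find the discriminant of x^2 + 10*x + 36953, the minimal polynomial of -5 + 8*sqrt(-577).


The element -5 + 8*sqrt(-577) has minimal polynomial:
x^2 + 10*x + 36953
Discriminant = (10)^2 - 4*(36953)
= 100 - 147812
= -147712

-147712


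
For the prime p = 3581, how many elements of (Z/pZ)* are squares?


For prime p, the number of non-zero quadratic residues is (p-1)/2.
= (3581-1)/2
= 1790

1790


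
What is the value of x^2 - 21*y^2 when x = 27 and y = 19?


x^2 - d*y^2
= 27^2 - 21*19^2
= 729 - 7581
= -6852

-6852


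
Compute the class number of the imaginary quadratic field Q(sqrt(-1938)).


K = Q(sqrt(-1938)). d mod 4 = 2, so D = disc(K) = 4d = -7752
h(K) equals the number of primitive reduced positive-definite forms (a, b, c) = a*x^2 + b*x*y + c*y^2 with b^2 - 4ac = D,
where reduced means |b| <= a <= c, with b >= 0 whenever |b| = a or a = c, and primitive means gcd(a, b, c) = 1.
Reduced forces 3a^2 <= |D| = 7752, so 1 <= a <= 50; b must have the parity of D, and c = (b^2 - D)/(4a) must be an integer >= a.
Enumerate a = 1..50, b in [-a, a]:
  a=1: (1, 0, 1938)  [1]
  a=2: (2, 0, 969)  [1]
  a=3: (3, 0, 646)  [1]
  a=4..5: none
  a=6: (6, 0, 323)  [1]
  a=7: (7, -2, 277), (7, 2, 277)  [2]
  a=8..10: none
  a=11: (11, -6, 177), (11, 6, 177)  [2]
  a=12: none
  a=13: (13, -10, 151), (13, 10, 151)  [2]
  a=14: (14, -12, 141), (14, 12, 141)  [2]
  a=15..16: none
  a=17: (17, 0, 114)  [1]
  a=18: none
  a=19: (19, 0, 102)  [1]
  a=20: none
  a=21: (21, -12, 94), (21, 12, 94)  [2]
  a=22: (22, -16, 91), (22, 16, 91)  [2]
  a=23..25: none
  a=26: (26, -16, 77), (26, 16, 77)  [2]
  a=27..28: none
  a=29: (29, -22, 71), (29, 22, 71)  [2]
  a=30..32: none
  a=33: (33, -6, 59), (33, 6, 59)  [2]
  a=34: (34, 0, 57)  [1]
  a=35..37: none
  a=38: (38, 0, 51)  [1]
  a=39: (39, -36, 58), (39, 36, 58)  [2]
  a=40..41: none
  a=42: (42, -12, 47), (42, 12, 47)  [2]
  a=43: (43, -26, 49), (43, 26, 49)  [2]
  a=44..50: none
Total reduced forms: 1 + 1 + 1 + 1 + 2 + 2 + 2 + 2 + 1 + 1 + 2 + 2 + 2 + 2 + 2 + 1 + 1 + 2 + 2 + 2 = 32
h = 32

32


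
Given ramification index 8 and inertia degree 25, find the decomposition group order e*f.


|D_P| = e * f
= 8 * 25
= 200

200


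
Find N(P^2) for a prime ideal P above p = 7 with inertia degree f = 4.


N(P^a) = p^(a*f)
= 7^(2*4)
= 7^8
= 5764801

5764801


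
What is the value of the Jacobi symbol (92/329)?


Compute (92/329) via quadratic reciprocity:
  pull out 2: (2/329) = +1  (since 329 mod 8 = 1)
  pull out 2: (2/329) = +1  (since 329 mod 8 = 1)
  reciprocity: (23/329) -> +(329/23)
  reduce: (7/23)
  reciprocity: (7/23) -> -(23/7)
  reduce: (2/7)
  pull out 2: (2/7) = +1  (since 7 mod 8 = 7)
  (1/7) = 1
Product of signs = -1

-1


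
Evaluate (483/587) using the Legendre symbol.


p = 587 is prime, so compute (483/587) with the reciprocity algorithm (Jacobi-symbol steps: pull out 2s via (2/n), flip via reciprocity, reduce):
  reciprocity: (483/587) -> -(587/483)
  reduce: (104/483)
  pull out 2: (2/483) = -1  (since 483 mod 8 = 3)
  pull out 2: (2/483) = -1  (since 483 mod 8 = 3)
  pull out 2: (2/483) = -1  (since 483 mod 8 = 3)
  reciprocity: (13/483) -> +(483/13)
  reduce: (2/13)
  pull out 2: (2/13) = -1  (since 13 mod 8 = 5)
  (1/13) = 1
Product of signs = -1
(483/587) = -1

-1


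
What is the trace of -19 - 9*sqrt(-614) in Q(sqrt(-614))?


Tr(a + b*sqrt(d)) = (a + b*sqrt(d)) + (a - b*sqrt(d)) = 2a
= 2 * (-19)
= -38

-38


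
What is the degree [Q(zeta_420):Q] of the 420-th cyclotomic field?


The degree equals Euler's totient phi(420).
420 = 2^2 * 3 * 5 * 7
phi(420) = 96

96


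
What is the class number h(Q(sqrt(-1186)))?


K = Q(sqrt(-1186)). d mod 4 = 2, so D = disc(K) = 4d = -4744
h(K) equals the number of primitive reduced positive-definite forms (a, b, c) = a*x^2 + b*x*y + c*y^2 with b^2 - 4ac = D,
where reduced means |b| <= a <= c, with b >= 0 whenever |b| = a or a = c, and primitive means gcd(a, b, c) = 1.
Reduced forces 3a^2 <= |D| = 4744, so 1 <= a <= 39; b must have the parity of D, and c = (b^2 - D)/(4a) must be an integer >= a.
Enumerate a = 1..39, b in [-a, a]:
  a=1: (1, 0, 1186)  [1]
  a=2: (2, 0, 593)  [1]
  a=3..4: none
  a=5: (5, -4, 238), (5, 4, 238)  [2]
  a=6: none
  a=7: (7, -4, 170), (7, 4, 170)  [2]
  a=8..9: none
  a=10: (10, -4, 119), (10, 4, 119)  [2]
  a=11..12: none
  a=13: (13, -12, 94), (13, 12, 94)  [2]
  a=14: (14, -4, 85), (14, 4, 85)  [2]
  a=15..16: none
  a=17: (17, -4, 70), (17, 4, 70)  [2]
  a=18: none
  a=19: (19, -14, 65), (19, 14, 65)  [2]
  a=20..24: none
  a=25: (25, -16, 50), (25, 16, 50)  [2]
  a=26: (26, -12, 47), (26, 12, 47)  [2]
  a=27..33: none
  a=34: (34, -4, 35), (34, 4, 35)  [2]
  a=35: (35, -24, 38), (35, 24, 38)  [2]
  a=36..39: none
Total reduced forms: 1 + 1 + 2 + 2 + 2 + 2 + 2 + 2 + 2 + 2 + 2 + 2 + 2 = 24
h = 24

24


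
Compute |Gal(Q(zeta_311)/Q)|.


|Gal(Q(zeta_311)/Q)| = phi(311)
= 310

310


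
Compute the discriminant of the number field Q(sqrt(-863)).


For K = Q(sqrt(d)) with d squarefree: disc(K) = d if d = 1 mod 4, and disc(K) = 4d if d = 2 or 3 mod 4.
Here d = -863, and d mod 4 = 1.
d = 1 mod 4 (O_K = Z[(1+sqrt(d))/2]), so disc(K) = d = -863

-863


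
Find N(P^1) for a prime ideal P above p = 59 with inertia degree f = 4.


N(P^a) = p^(a*f)
= 59^(1*4)
= 59^4
= 12117361

12117361


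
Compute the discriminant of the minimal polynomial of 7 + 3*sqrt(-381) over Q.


The element 7 + 3*sqrt(-381) has minimal polynomial:
x^2 - 14*x + 3478
Discriminant = (-14)^2 - 4*(3478)
= 196 - 13912
= -13716

-13716


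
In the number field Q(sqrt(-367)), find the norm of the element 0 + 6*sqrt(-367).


N(a + b*sqrt(d)) = a^2 - d*b^2
= (0)^2 - (-367)*(6)^2
= 0 + 13212
= 13212

13212


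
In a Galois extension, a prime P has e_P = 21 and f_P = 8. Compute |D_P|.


|D_P| = e * f
= 21 * 8
= 168

168


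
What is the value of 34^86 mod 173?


p = 173 is prime and the exponent is (p-1)/2 = 86, so by Euler's criterion 34^86 = (34/173) = +1 or -1 mod 173.
Compute by square-and-multiply:
  86 = 64 + 16 + 4 + 2 (binary 1010110)
  Repeated squaring mod 173: 34^1 = 34, 34^2 = 118, 34^4 = 84, 34^8 = 136, 34^16 = 158, 34^32 = 52, 34^64 = 109
  34^86 = 34^64 * 34^16 * 34^4 * 34^2 = 109 * 158 * 84 * 118 mod 173
    109 * 158 = 17222 = 95 mod 173
    95 * 84 = 7980 = 22 mod 173
    22 * 118 = 2596 = 1 mod 173
  34^86 = 1 mod 173
Result 1: 34 is a quadratic residue mod 173.
34^86 mod 173 = 1

1


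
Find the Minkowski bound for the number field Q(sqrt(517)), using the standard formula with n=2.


d = 517, d mod 4 = 1, so disc(K) = d = 517; |disc(K)| = 517
Real quadratic field, so n = 2, s = r2 = 0, r1 = 2
M = (n!/n^n) * (4/pi)^s * sqrt(|disc(K)|) = (2!/2^2) * (4/pi)^0 * sqrt(517)
= 0.5 * 1.000000 * 22.737634
= 11.3688

11.3688


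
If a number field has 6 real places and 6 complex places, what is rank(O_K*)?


By Dirichlet's unit theorem:
rank = r1 + r2 - 1
= 6 + 6 - 1
= 11

11


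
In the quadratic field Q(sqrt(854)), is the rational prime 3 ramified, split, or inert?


K = Q(sqrt(854)). Since d mod 4 = 2, disc(K) = 3416.
Check p | disc: 3416 mod 3 = 2.
p does not divide disc. Compute Legendre symbol (d/p):
2^((3-1)/2) mod 3 = -1
(d/p) = -1, so p is inert: (p) stays prime with e=1, f=2, g=1.
Therefore p is inert.

inert


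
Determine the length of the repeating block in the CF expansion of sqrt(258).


Run the CF algorithm for sqrt(258).
a_0 = floor(sqrt(258)) = 16; set m_0=0, q_0=1.
Recurrence: m' = q*a - m,  q' = (d - m'^2)/q,  a' = floor((a_0 + m')/q').
  step 1: m=16, q=2, a=16
  step 2: m=16, q=1, a=32
a_2 = 2*a_0 = 32, so the period closes here.
sqrt(258) = [16; 16, 32]
Period length = 2

2


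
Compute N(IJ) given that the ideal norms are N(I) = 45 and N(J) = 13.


N(IJ) = N(I) * N(J)
= 45 * 13
= 585

585


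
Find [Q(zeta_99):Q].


The degree equals Euler's totient phi(99).
99 = 3^2 * 11
phi(99) = 60

60


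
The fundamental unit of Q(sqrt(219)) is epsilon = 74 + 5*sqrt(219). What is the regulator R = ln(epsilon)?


epsilon = 74 + 5*sqrt(219)
= 147.9932
R = ln(147.9932)
= 4.9972

4.9972


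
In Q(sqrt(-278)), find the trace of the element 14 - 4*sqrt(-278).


Tr(a + b*sqrt(d)) = (a + b*sqrt(d)) + (a - b*sqrt(d)) = 2a
= 2 * (14)
= 28

28


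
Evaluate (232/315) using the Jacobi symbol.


Compute (232/315) via quadratic reciprocity:
  pull out 2: (2/315) = -1  (since 315 mod 8 = 3)
  pull out 2: (2/315) = -1  (since 315 mod 8 = 3)
  pull out 2: (2/315) = -1  (since 315 mod 8 = 3)
  reciprocity: (29/315) -> +(315/29)
  reduce: (25/29)
  reciprocity: (25/29) -> +(29/25)
  reduce: (4/25)
  pull out 2: (2/25) = +1  (since 25 mod 8 = 1)
  pull out 2: (2/25) = +1  (since 25 mod 8 = 1)
  (1/25) = 1
Product of signs = -1

-1


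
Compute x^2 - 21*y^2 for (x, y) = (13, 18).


x^2 - d*y^2
= 13^2 - 21*18^2
= 169 - 6804
= -6635

-6635


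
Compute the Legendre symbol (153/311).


p = 311 is prime, so compute (153/311) with the reciprocity algorithm (Jacobi-symbol steps: pull out 2s via (2/n), flip via reciprocity, reduce):
  reciprocity: (153/311) -> +(311/153)
  reduce: (5/153)
  reciprocity: (5/153) -> +(153/5)
  reduce: (3/5)
  reciprocity: (3/5) -> +(5/3)
  reduce: (2/3)
  pull out 2: (2/3) = -1  (since 3 mod 8 = 3)
  (1/3) = 1
Product of signs = -1
(153/311) = -1

-1


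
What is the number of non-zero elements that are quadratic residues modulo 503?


For prime p, the number of non-zero quadratic residues is (p-1)/2.
= (503-1)/2
= 251

251


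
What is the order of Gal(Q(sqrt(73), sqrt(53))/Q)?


The 2 square roots of distinct primes are multiplicatively independent over Q,
so [K:Q] = 2^2 and Gal(K/Q) is isomorphic to (Z/2Z)^2.
|Gal| = 2^2 = 4

4


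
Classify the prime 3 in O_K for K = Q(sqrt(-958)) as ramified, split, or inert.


K = Q(sqrt(-958)). Since d mod 4 = 2, disc(K) = -3832.
Check p | disc: -3832 mod 3 = 2.
p does not divide disc. Compute Legendre symbol (d/p):
2^((3-1)/2) mod 3 = -1
(d/p) = -1, so p is inert: (p) stays prime with e=1, f=2, g=1.
Therefore p is inert.

inert


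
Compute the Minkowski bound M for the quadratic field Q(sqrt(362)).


d = 362, d mod 4 = 2, so disc(K) = 4d = 1448; |disc(K)| = 1448
Real quadratic field, so n = 2, s = r2 = 0, r1 = 2
M = (n!/n^n) * (4/pi)^s * sqrt(|disc(K)|) = (2!/2^2) * (4/pi)^0 * sqrt(1448)
= 0.5 * 1.000000 * 38.052595
= 19.0263

19.0263


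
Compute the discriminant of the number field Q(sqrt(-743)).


For K = Q(sqrt(d)) with d squarefree: disc(K) = d if d = 1 mod 4, and disc(K) = 4d if d = 2 or 3 mod 4.
Here d = -743, and d mod 4 = 1.
d = 1 mod 4 (O_K = Z[(1+sqrt(d))/2]), so disc(K) = d = -743

-743


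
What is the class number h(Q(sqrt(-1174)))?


K = Q(sqrt(-1174)). d mod 4 = 2, so D = disc(K) = 4d = -4696
h(K) equals the number of primitive reduced positive-definite forms (a, b, c) = a*x^2 + b*x*y + c*y^2 with b^2 - 4ac = D,
where reduced means |b| <= a <= c, with b >= 0 whenever |b| = a or a = c, and primitive means gcd(a, b, c) = 1.
Reduced forces 3a^2 <= |D| = 4696, so 1 <= a <= 39; b must have the parity of D, and c = (b^2 - D)/(4a) must be an integer >= a.
Enumerate a = 1..39, b in [-a, a]:
  a=1: (1, 0, 1174)  [1]
  a=2: (2, 0, 587)  [1]
  a=3..4: none
  a=5: (5, -2, 235), (5, 2, 235)  [2]
  a=6: none
  a=7: (7, -6, 169), (7, 6, 169)  [2]
  a=8..9: none
  a=10: (10, -8, 119), (10, 8, 119)  [2]
  a=11: (11, -10, 109), (11, 10, 109)  [2]
  a=12: none
  a=13: (13, -6, 91), (13, 6, 91)  [2]
  a=14: (14, -8, 85), (14, 8, 85)  [2]
  a=15..16: none
  a=17: (17, -8, 70), (17, 8, 70)  [2]
  a=18: none
  a=19: (19, -4, 62), (19, 4, 62)  [2]
  a=20..21: none
  a=22: (22, -12, 55), (22, 12, 55)  [2]
  a=23..24: none
  a=25: (25, -2, 47), (25, 2, 47)  [2]
  a=26: (26, -20, 49), (26, 20, 49)  [2]
  a=27..30: none
  a=31: (31, -4, 38), (31, 4, 38)  [2]
  a=32..33: none
  a=34: (34, -8, 35), (34, 8, 35)  [2]
  a=35: (35, -22, 37), (35, 22, 37)  [2]
  a=36..39: none
Total reduced forms: 1 + 1 + 2 + 2 + 2 + 2 + 2 + 2 + 2 + 2 + 2 + 2 + 2 + 2 + 2 + 2 = 30
h = 30

30


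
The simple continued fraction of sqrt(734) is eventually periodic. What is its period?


Run the CF algorithm for sqrt(734).
a_0 = floor(sqrt(734)) = 27; set m_0=0, q_0=1.
Recurrence: m' = q*a - m,  q' = (d - m'^2)/q,  a' = floor((a_0 + m')/q').
  step 1: m=27, q=5, a=10
  step 2: m=23, q=41, a=1
  step 3: m=18, q=10, a=4
  step 4: m=22, q=25, a=1
  step 5: m=3, q=29, a=1
  step 6: m=26, q=2, a=26
  step 7: m=26, q=29, a=1
  step 8: m=3, q=25, a=1
  step 9: m=22, q=10, a=4
  step 10: m=18, q=41, a=1
  step 11: m=23, q=5, a=10
  step 12: m=27, q=1, a=54
a_12 = 2*a_0 = 54, so the period closes here.
sqrt(734) = [27; 10, 1, 4, 1, 1, 26, 1, 1, 4, 1, 10, 54]
Period length = 12

12


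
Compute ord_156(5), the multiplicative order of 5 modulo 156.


We want ord_156(5), the smallest k >= 1 with 5^k = 1 mod 156.
n = 156 = 2^2 * 3 * 13, phi(156) = 48; the order divides phi(n).
Divisors of 48: 1, 2, 3, 4, 6, 8, 12, 16, 24, 48
Repeated squaring mod 156: 5^1 = 5, 5^2 = 25, 5^4 = 1, 5^8 = 1, 5^16 = 1, 5^32 = 1
Test divisors in increasing order:
  k=1: 5^1 = 5 mod 156
  k=2: 5^2 = 25 mod 156
  k=3: 5^3 = 25 * 5 = 125 mod 156
  k=4: 5^4 = 1 mod 156  <- first divisor giving 1
Order = 4

4


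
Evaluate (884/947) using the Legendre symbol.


p = 947 is prime, so compute (884/947) with the reciprocity algorithm (Jacobi-symbol steps: pull out 2s via (2/n), flip via reciprocity, reduce):
  pull out 2: (2/947) = -1  (since 947 mod 8 = 3)
  pull out 2: (2/947) = -1  (since 947 mod 8 = 3)
  reciprocity: (221/947) -> +(947/221)
  reduce: (63/221)
  reciprocity: (63/221) -> +(221/63)
  reduce: (32/63)
  pull out 2: (2/63) = +1  (since 63 mod 8 = 7)
  pull out 2: (2/63) = +1  (since 63 mod 8 = 7)
  pull out 2: (2/63) = +1  (since 63 mod 8 = 7)
  pull out 2: (2/63) = +1  (since 63 mod 8 = 7)
  pull out 2: (2/63) = +1  (since 63 mod 8 = 7)
  (1/63) = 1
Product of signs = 1
(884/947) = 1

1


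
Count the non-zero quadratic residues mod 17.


For prime p, the number of non-zero quadratic residues is (p-1)/2.
= (17-1)/2
= 8

8


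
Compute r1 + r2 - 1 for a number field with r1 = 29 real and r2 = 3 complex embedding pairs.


By Dirichlet's unit theorem:
rank = r1 + r2 - 1
= 29 + 3 - 1
= 31

31


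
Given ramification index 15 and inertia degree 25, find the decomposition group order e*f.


|D_P| = e * f
= 15 * 25
= 375

375


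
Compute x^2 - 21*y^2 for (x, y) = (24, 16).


x^2 - d*y^2
= 24^2 - 21*16^2
= 576 - 5376
= -4800

-4800


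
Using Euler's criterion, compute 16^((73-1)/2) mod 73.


p = 73 is prime and the exponent is (p-1)/2 = 36, so by Euler's criterion 16^36 = (16/73) = +1 or -1 mod 73.
Compute by square-and-multiply:
  36 = 32 + 4 (binary 100100)
  Repeated squaring mod 73: 16^1 = 16, 16^2 = 37, 16^4 = 55, 16^8 = 32, 16^16 = 2, 16^32 = 4
  16^36 = 16^32 * 16^4 = 4 * 55 mod 73
    4 * 55 = 220 = 1 mod 73
  16^36 = 1 mod 73
Result 1: 16 is a quadratic residue mod 73.
16^36 mod 73 = 1

1


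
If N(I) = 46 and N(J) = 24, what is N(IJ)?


N(IJ) = N(I) * N(J)
= 46 * 24
= 1104

1104


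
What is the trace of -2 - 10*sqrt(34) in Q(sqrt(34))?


Tr(a + b*sqrt(d)) = (a + b*sqrt(d)) + (a - b*sqrt(d)) = 2a
= 2 * (-2)
= -4

-4


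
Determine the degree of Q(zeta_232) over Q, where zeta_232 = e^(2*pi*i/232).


The degree equals Euler's totient phi(232).
232 = 2^3 * 29
phi(232) = 112

112


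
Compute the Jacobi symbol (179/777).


Compute (179/777) via quadratic reciprocity:
  reciprocity: (179/777) -> +(777/179)
  reduce: (61/179)
  reciprocity: (61/179) -> +(179/61)
  reduce: (57/61)
  reciprocity: (57/61) -> +(61/57)
  reduce: (4/57)
  pull out 2: (2/57) = +1  (since 57 mod 8 = 1)
  pull out 2: (2/57) = +1  (since 57 mod 8 = 1)
  (1/57) = 1
Product of signs = 1

1


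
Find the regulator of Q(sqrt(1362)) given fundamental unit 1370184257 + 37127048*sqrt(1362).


epsilon = 1370184257 + 37127048*sqrt(1362)
= 2.7404e+09
R = ln(2.7404e+09)
= 21.7314

21.7314


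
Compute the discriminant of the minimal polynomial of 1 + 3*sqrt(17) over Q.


The element 1 + 3*sqrt(17) has minimal polynomial:
x^2 - 2*x - 152
Discriminant = (-2)^2 - 4*(-152)
= 4 + 608
= 612

612


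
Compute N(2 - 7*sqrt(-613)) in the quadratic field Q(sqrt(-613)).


N(a + b*sqrt(d)) = a^2 - d*b^2
= (2)^2 - (-613)*(-7)^2
= 4 + 30037
= 30041

30041


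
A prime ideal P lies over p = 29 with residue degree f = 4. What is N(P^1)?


N(P^a) = p^(a*f)
= 29^(1*4)
= 29^4
= 707281

707281


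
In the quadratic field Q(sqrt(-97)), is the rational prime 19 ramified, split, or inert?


K = Q(sqrt(-97)). Since d mod 4 = 3, disc(K) = -388.
Check p | disc: -388 mod 19 = 11.
p does not divide disc. Compute Legendre symbol (d/p):
17^((19-1)/2) mod 19 = 1
(d/p) = 1, so p splits: (p) = P*P' with e=1, f=1, g=2.
Therefore p is split.

split


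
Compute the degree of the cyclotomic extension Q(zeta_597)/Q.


The degree equals Euler's totient phi(597).
597 = 3 * 199
phi(597) = 396

396


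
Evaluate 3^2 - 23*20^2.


x^2 - d*y^2
= 3^2 - 23*20^2
= 9 - 9200
= -9191

-9191


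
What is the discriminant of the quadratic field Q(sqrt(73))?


For K = Q(sqrt(d)) with d squarefree: disc(K) = d if d = 1 mod 4, and disc(K) = 4d if d = 2 or 3 mod 4.
Here d = 73, and d mod 4 = 1.
d = 1 mod 4 (O_K = Z[(1+sqrt(d))/2]), so disc(K) = d = 73

73


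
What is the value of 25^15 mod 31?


p = 31 is prime and the exponent is (p-1)/2 = 15, so by Euler's criterion 25^15 = (25/31) = +1 or -1 mod 31.
Compute by square-and-multiply:
  15 = 8 + 4 + 2 + 1 (binary 1111)
  Repeated squaring mod 31: 25^1 = 25, 25^2 = 5, 25^4 = 25, 25^8 = 5
  25^15 = 25^8 * 25^4 * 25^2 * 25^1 = 5 * 25 * 5 * 25 mod 31
    5 * 25 = 125 = 1 mod 31
    1 * 5 = 5 = 5 mod 31
    5 * 25 = 125 = 1 mod 31
  25^15 = 1 mod 31
Result 1: 25 is a quadratic residue mod 31.
25^15 mod 31 = 1

1


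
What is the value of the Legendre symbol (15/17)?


p = 17 is prime, so compute (15/17) with the reciprocity algorithm (Jacobi-symbol steps: pull out 2s via (2/n), flip via reciprocity, reduce):
  reciprocity: (15/17) -> +(17/15)
  reduce: (2/15)
  pull out 2: (2/15) = +1  (since 15 mod 8 = 7)
  (1/15) = 1
Product of signs = 1
(15/17) = 1

1


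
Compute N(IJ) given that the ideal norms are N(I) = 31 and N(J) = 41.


N(IJ) = N(I) * N(J)
= 31 * 41
= 1271

1271


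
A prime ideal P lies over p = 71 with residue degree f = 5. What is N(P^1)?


N(P^a) = p^(a*f)
= 71^(1*5)
= 71^5
= 1804229351

1804229351


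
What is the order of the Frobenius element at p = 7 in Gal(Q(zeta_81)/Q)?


The Frobenius at p in Gal(Q(zeta_n)/Q) = (Z/nZ)* is the class of p, so its order is ord_81(7), the smallest k >= 1 with 7^k = 1 mod 81.
n = 81 = 3^4, phi(81) = 54; the order divides phi(n).
Divisors of 54: 1, 2, 3, 6, 9, 18, 27, 54
Repeated squaring mod 81: 7^1 = 7, 7^2 = 49, 7^4 = 52, 7^8 = 31, 7^16 = 70, 7^32 = 40
Test divisors in increasing order:
  k=1: 7^1 = 7 mod 81
  k=2: 7^2 = 49 mod 81
  k=3: 7^3 = 49 * 7 = 19 mod 81
  k=6: 7^6 = 52 * 49 = 37 mod 81
  k=9: 7^9 = 31 * 7 = 55 mod 81
  k=18: 7^18 = 70 * 49 = 28 mod 81
  k=27: 7^27 = 70 * 31 * 49 * 7 = 1 mod 81  <- first divisor giving 1
Order = 27

27


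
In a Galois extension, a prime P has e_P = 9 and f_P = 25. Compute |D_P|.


|D_P| = e * f
= 9 * 25
= 225

225


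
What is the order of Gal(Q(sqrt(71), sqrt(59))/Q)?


The 2 square roots of distinct primes are multiplicatively independent over Q,
so [K:Q] = 2^2 and Gal(K/Q) is isomorphic to (Z/2Z)^2.
|Gal| = 2^2 = 4

4


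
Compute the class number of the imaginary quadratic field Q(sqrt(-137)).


K = Q(sqrt(-137)). d mod 4 = 3, so D = disc(K) = 4d = -548
h(K) equals the number of primitive reduced positive-definite forms (a, b, c) = a*x^2 + b*x*y + c*y^2 with b^2 - 4ac = D,
where reduced means |b| <= a <= c, with b >= 0 whenever |b| = a or a = c, and primitive means gcd(a, b, c) = 1.
Reduced forces 3a^2 <= |D| = 548, so 1 <= a <= 13; b must have the parity of D, and c = (b^2 - D)/(4a) must be an integer >= a.
Enumerate a = 1..13, b in [-a, a]:
  a=1: (1, 0, 137)  [1]
  a=2: (2, 2, 69)  [1]
  a=3: (3, -2, 46), (3, 2, 46)  [2]
  a=4..5: none
  a=6: (6, -2, 23), (6, 2, 23)  [2]
  a=7..8: none
  a=9: (9, -8, 17), (9, 8, 17)  [2]
  a=10..13: none
Total reduced forms: 1 + 1 + 2 + 2 + 2 = 8
h = 8

8


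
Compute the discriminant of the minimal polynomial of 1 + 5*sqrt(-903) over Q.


The element 1 + 5*sqrt(-903) has minimal polynomial:
x^2 - 2*x + 22576
Discriminant = (-2)^2 - 4*(22576)
= 4 - 90304
= -90300

-90300


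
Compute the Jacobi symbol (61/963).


Compute (61/963) via quadratic reciprocity:
  reciprocity: (61/963) -> +(963/61)
  reduce: (48/61)
  pull out 2: (2/61) = -1  (since 61 mod 8 = 5)
  pull out 2: (2/61) = -1  (since 61 mod 8 = 5)
  pull out 2: (2/61) = -1  (since 61 mod 8 = 5)
  pull out 2: (2/61) = -1  (since 61 mod 8 = 5)
  reciprocity: (3/61) -> +(61/3)
  reduce: (1/3)
  (1/3) = 1
Product of signs = 1

1


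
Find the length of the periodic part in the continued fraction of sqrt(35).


Run the CF algorithm for sqrt(35).
a_0 = floor(sqrt(35)) = 5; set m_0=0, q_0=1.
Recurrence: m' = q*a - m,  q' = (d - m'^2)/q,  a' = floor((a_0 + m')/q').
  step 1: m=5, q=10, a=1
  step 2: m=5, q=1, a=10
a_2 = 2*a_0 = 10, so the period closes here.
sqrt(35) = [5; 1, 10]
Period length = 2

2


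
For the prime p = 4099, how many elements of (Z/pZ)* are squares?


For prime p, the number of non-zero quadratic residues is (p-1)/2.
= (4099-1)/2
= 2049

2049


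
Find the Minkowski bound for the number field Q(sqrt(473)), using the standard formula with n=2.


d = 473, d mod 4 = 1, so disc(K) = d = 473; |disc(K)| = 473
Real quadratic field, so n = 2, s = r2 = 0, r1 = 2
M = (n!/n^n) * (4/pi)^s * sqrt(|disc(K)|) = (2!/2^2) * (4/pi)^0 * sqrt(473)
= 0.5 * 1.000000 * 21.748563
= 10.8743

10.8743


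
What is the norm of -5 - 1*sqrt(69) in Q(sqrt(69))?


N(a + b*sqrt(d)) = a^2 - d*b^2
= (-5)^2 - (69)*(-1)^2
= 25 - 69
= -44

-44


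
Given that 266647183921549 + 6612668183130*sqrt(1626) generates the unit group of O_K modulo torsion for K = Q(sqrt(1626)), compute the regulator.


epsilon = 266647183921549 + 6612668183130*sqrt(1626)
= 5.3329e+14
R = ln(5.3329e+14)
= 33.9101

33.9101


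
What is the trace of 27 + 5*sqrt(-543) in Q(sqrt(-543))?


Tr(a + b*sqrt(d)) = (a + b*sqrt(d)) + (a - b*sqrt(d)) = 2a
= 2 * (27)
= 54

54


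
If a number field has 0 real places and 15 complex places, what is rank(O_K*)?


By Dirichlet's unit theorem:
rank = r1 + r2 - 1
= 0 + 15 - 1
= 14

14


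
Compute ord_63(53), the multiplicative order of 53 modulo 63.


We want ord_63(53), the smallest k >= 1 with 53^k = 1 mod 63.
n = 63 = 3^2 * 7, phi(63) = 36; the order divides phi(n).
Divisors of 36: 1, 2, 3, 4, 6, 9, 12, 18, 36
Repeated squaring mod 63: 53^1 = 53, 53^2 = 37, 53^4 = 46, 53^8 = 37, 53^16 = 46, 53^32 = 37
Test divisors in increasing order:
  k=1: 53^1 = 53 mod 63
  k=2: 53^2 = 37 mod 63
  k=3: 53^3 = 37 * 53 = 8 mod 63
  k=4: 53^4 = 46 mod 63
  k=6: 53^6 = 46 * 37 = 1 mod 63  <- first divisor giving 1
Order = 6

6


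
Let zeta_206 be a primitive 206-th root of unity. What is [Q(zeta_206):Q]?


The degree equals Euler's totient phi(206).
206 = 2 * 103
phi(206) = 102

102


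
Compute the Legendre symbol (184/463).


p = 463 is prime, so compute (184/463) with the reciprocity algorithm (Jacobi-symbol steps: pull out 2s via (2/n), flip via reciprocity, reduce):
  pull out 2: (2/463) = +1  (since 463 mod 8 = 7)
  pull out 2: (2/463) = +1  (since 463 mod 8 = 7)
  pull out 2: (2/463) = +1  (since 463 mod 8 = 7)
  reciprocity: (23/463) -> -(463/23)
  reduce: (3/23)
  reciprocity: (3/23) -> -(23/3)
  reduce: (2/3)
  pull out 2: (2/3) = -1  (since 3 mod 8 = 3)
  (1/3) = 1
Product of signs = -1
(184/463) = -1

-1


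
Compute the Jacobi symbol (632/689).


Compute (632/689) via quadratic reciprocity:
  pull out 2: (2/689) = +1  (since 689 mod 8 = 1)
  pull out 2: (2/689) = +1  (since 689 mod 8 = 1)
  pull out 2: (2/689) = +1  (since 689 mod 8 = 1)
  reciprocity: (79/689) -> +(689/79)
  reduce: (57/79)
  reciprocity: (57/79) -> +(79/57)
  reduce: (22/57)
  pull out 2: (2/57) = +1  (since 57 mod 8 = 1)
  reciprocity: (11/57) -> +(57/11)
  reduce: (2/11)
  pull out 2: (2/11) = -1  (since 11 mod 8 = 3)
  (1/11) = 1
Product of signs = -1

-1


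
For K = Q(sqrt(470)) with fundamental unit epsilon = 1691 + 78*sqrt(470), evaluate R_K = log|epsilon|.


epsilon = 1691 + 78*sqrt(470)
= 3381.9997
R = ln(3381.9997)
= 8.1262

8.1262


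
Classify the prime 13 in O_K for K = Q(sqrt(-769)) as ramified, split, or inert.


K = Q(sqrt(-769)). Since d mod 4 = 3, disc(K) = -3076.
Check p | disc: -3076 mod 13 = 5.
p does not divide disc. Compute Legendre symbol (d/p):
11^((13-1)/2) mod 13 = -1
(d/p) = -1, so p is inert: (p) stays prime with e=1, f=2, g=1.
Therefore p is inert.

inert


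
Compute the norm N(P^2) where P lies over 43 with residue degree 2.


N(P^a) = p^(a*f)
= 43^(2*2)
= 43^4
= 3418801

3418801


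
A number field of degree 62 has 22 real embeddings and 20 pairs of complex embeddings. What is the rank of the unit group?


By Dirichlet's unit theorem:
rank = r1 + r2 - 1
= 22 + 20 - 1
= 41

41


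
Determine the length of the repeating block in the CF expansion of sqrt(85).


Run the CF algorithm for sqrt(85).
a_0 = floor(sqrt(85)) = 9; set m_0=0, q_0=1.
Recurrence: m' = q*a - m,  q' = (d - m'^2)/q,  a' = floor((a_0 + m')/q').
  step 1: m=9, q=4, a=4
  step 2: m=7, q=9, a=1
  step 3: m=2, q=9, a=1
  step 4: m=7, q=4, a=4
  step 5: m=9, q=1, a=18
a_5 = 2*a_0 = 18, so the period closes here.
sqrt(85) = [9; 4, 1, 1, 4, 18]
Period length = 5

5


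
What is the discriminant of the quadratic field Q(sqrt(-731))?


For K = Q(sqrt(d)) with d squarefree: disc(K) = d if d = 1 mod 4, and disc(K) = 4d if d = 2 or 3 mod 4.
Here d = -731, and d mod 4 = 1.
d = 1 mod 4 (O_K = Z[(1+sqrt(d))/2]), so disc(K) = d = -731

-731


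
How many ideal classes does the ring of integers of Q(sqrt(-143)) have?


K = Q(sqrt(-143)). d mod 4 = 1, so D = disc(K) = d = -143
h(K) equals the number of primitive reduced positive-definite forms (a, b, c) = a*x^2 + b*x*y + c*y^2 with b^2 - 4ac = D,
where reduced means |b| <= a <= c, with b >= 0 whenever |b| = a or a = c, and primitive means gcd(a, b, c) = 1.
Reduced forces 3a^2 <= |D| = 143, so 1 <= a <= 6; b must have the parity of D, and c = (b^2 - D)/(4a) must be an integer >= a.
Enumerate a = 1..6, b in [-a, a]:
  a=1: (1, 1, 36)  [1]
  a=2: (2, -1, 18), (2, 1, 18)  [2]
  a=3: (3, -1, 12), (3, 1, 12)  [2]
  a=4: (4, -1, 9), (4, 1, 9)  [2]
  a=5: none
  a=6: (6, -5, 7), (6, 1, 6), (6, 5, 7)  [3]
Total reduced forms: 1 + 2 + 2 + 2 + 3 = 10
h = 10

10


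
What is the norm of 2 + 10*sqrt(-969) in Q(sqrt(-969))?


N(a + b*sqrt(d)) = a^2 - d*b^2
= (2)^2 - (-969)*(10)^2
= 4 + 96900
= 96904

96904


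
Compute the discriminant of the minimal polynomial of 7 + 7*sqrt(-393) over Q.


The element 7 + 7*sqrt(-393) has minimal polynomial:
x^2 - 14*x + 19306
Discriminant = (-14)^2 - 4*(19306)
= 196 - 77224
= -77028

-77028


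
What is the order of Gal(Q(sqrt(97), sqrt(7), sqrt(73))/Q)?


The 3 square roots of distinct primes are multiplicatively independent over Q,
so [K:Q] = 2^3 and Gal(K/Q) is isomorphic to (Z/2Z)^3.
|Gal| = 2^3 = 8

8


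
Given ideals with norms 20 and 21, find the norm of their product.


N(IJ) = N(I) * N(J)
= 20 * 21
= 420

420


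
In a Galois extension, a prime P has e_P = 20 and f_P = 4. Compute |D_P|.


|D_P| = e * f
= 20 * 4
= 80

80


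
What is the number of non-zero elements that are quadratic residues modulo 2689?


For prime p, the number of non-zero quadratic residues is (p-1)/2.
= (2689-1)/2
= 1344

1344


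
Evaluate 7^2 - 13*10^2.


x^2 - d*y^2
= 7^2 - 13*10^2
= 49 - 1300
= -1251

-1251


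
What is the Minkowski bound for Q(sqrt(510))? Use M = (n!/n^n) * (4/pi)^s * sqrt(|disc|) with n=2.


d = 510, d mod 4 = 2, so disc(K) = 4d = 2040; |disc(K)| = 2040
Real quadratic field, so n = 2, s = r2 = 0, r1 = 2
M = (n!/n^n) * (4/pi)^s * sqrt(|disc(K)|) = (2!/2^2) * (4/pi)^0 * sqrt(2040)
= 0.5 * 1.000000 * 45.166359
= 22.5832

22.5832


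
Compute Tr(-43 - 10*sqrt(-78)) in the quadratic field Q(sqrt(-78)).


Tr(a + b*sqrt(d)) = (a + b*sqrt(d)) + (a - b*sqrt(d)) = 2a
= 2 * (-43)
= -86

-86


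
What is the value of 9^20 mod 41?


p = 41 is prime and the exponent is (p-1)/2 = 20, so by Euler's criterion 9^20 = (9/41) = +1 or -1 mod 41.
Compute by square-and-multiply:
  20 = 16 + 4 (binary 10100)
  Repeated squaring mod 41: 9^1 = 9, 9^2 = 40, 9^4 = 1, 9^8 = 1, 9^16 = 1
  9^20 = 9^16 * 9^4 = 1 * 1 mod 41
    1 * 1 = 1 = 1 mod 41
  9^20 = 1 mod 41
Result 1: 9 is a quadratic residue mod 41.
9^20 mod 41 = 1

1


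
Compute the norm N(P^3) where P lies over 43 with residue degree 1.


N(P^a) = p^(a*f)
= 43^(3*1)
= 43^3
= 79507

79507


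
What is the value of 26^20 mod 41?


p = 41 is prime and the exponent is (p-1)/2 = 20, so by Euler's criterion 26^20 = (26/41) = +1 or -1 mod 41.
Compute by square-and-multiply:
  20 = 16 + 4 (binary 10100)
  Repeated squaring mod 41: 26^1 = 26, 26^2 = 20, 26^4 = 31, 26^8 = 18, 26^16 = 37
  26^20 = 26^16 * 26^4 = 37 * 31 mod 41
    37 * 31 = 1147 = 40 mod 41
  26^20 = 40 mod 41
Result 40 = p - 1 = -1 mod 41: 26 is a quadratic non-residue mod 41. As a residue in [0, p-1] the value is 40.
26^20 mod 41 = 40

40


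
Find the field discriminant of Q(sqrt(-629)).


For K = Q(sqrt(d)) with d squarefree: disc(K) = d if d = 1 mod 4, and disc(K) = 4d if d = 2 or 3 mod 4.
Here d = -629, and d mod 4 = 3.
d = 3 mod 4, not 1 (O_K = Z[sqrt(d)]), so disc(K) = 4d = 4 * (-629) = -2516

-2516


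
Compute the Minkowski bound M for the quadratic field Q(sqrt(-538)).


d = -538, d mod 4 = 2, so disc(K) = 4d = -2152; |disc(K)| = 2152
Imaginary quadratic field, so n = 2, s = r2 = 1, r1 = 0
M = (n!/n^n) * (4/pi)^s * sqrt(|disc(K)|) = (2!/2^2) * (4/pi)^1 * sqrt(2152)
= 0.5 * 1.273240 * 46.389654
= 29.5326

29.5326


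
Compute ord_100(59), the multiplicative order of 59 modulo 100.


We want ord_100(59), the smallest k >= 1 with 59^k = 1 mod 100.
n = 100 = 2^2 * 5^2, phi(100) = 40; the order divides phi(n).
Divisors of 40: 1, 2, 4, 5, 8, 10, 20, 40
Repeated squaring mod 100: 59^1 = 59, 59^2 = 81, 59^4 = 61, 59^8 = 21, 59^16 = 41, 59^32 = 81
Test divisors in increasing order:
  k=1: 59^1 = 59 mod 100
  k=2: 59^2 = 81 mod 100
  k=4: 59^4 = 61 mod 100
  k=5: 59^5 = 61 * 59 = 99 mod 100
  k=8: 59^8 = 21 mod 100
  k=10: 59^10 = 21 * 81 = 1 mod 100  <- first divisor giving 1
Order = 10

10


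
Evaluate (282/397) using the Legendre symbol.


p = 397 is prime, so compute (282/397) with the reciprocity algorithm (Jacobi-symbol steps: pull out 2s via (2/n), flip via reciprocity, reduce):
  pull out 2: (2/397) = -1  (since 397 mod 8 = 5)
  reciprocity: (141/397) -> +(397/141)
  reduce: (115/141)
  reciprocity: (115/141) -> +(141/115)
  reduce: (26/115)
  pull out 2: (2/115) = -1  (since 115 mod 8 = 3)
  reciprocity: (13/115) -> +(115/13)
  reduce: (11/13)
  reciprocity: (11/13) -> +(13/11)
  reduce: (2/11)
  pull out 2: (2/11) = -1  (since 11 mod 8 = 3)
  (1/11) = 1
Product of signs = -1
(282/397) = -1

-1


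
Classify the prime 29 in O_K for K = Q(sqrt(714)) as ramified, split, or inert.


K = Q(sqrt(714)). Since d mod 4 = 2, disc(K) = 2856.
Check p | disc: 2856 mod 29 = 14.
p does not divide disc. Compute Legendre symbol (d/p):
18^((29-1)/2) mod 29 = -1
(d/p) = -1, so p is inert: (p) stays prime with e=1, f=2, g=1.
Therefore p is inert.

inert


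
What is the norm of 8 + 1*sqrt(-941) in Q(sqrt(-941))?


N(a + b*sqrt(d)) = a^2 - d*b^2
= (8)^2 - (-941)*(1)^2
= 64 + 941
= 1005

1005


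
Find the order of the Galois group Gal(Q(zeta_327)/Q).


|Gal(Q(zeta_327)/Q)| = phi(327)
= 216

216


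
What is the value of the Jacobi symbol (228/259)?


Compute (228/259) via quadratic reciprocity:
  pull out 2: (2/259) = -1  (since 259 mod 8 = 3)
  pull out 2: (2/259) = -1  (since 259 mod 8 = 3)
  reciprocity: (57/259) -> +(259/57)
  reduce: (31/57)
  reciprocity: (31/57) -> +(57/31)
  reduce: (26/31)
  pull out 2: (2/31) = +1  (since 31 mod 8 = 7)
  reciprocity: (13/31) -> +(31/13)
  reduce: (5/13)
  reciprocity: (5/13) -> +(13/5)
  reduce: (3/5)
  reciprocity: (3/5) -> +(5/3)
  reduce: (2/3)
  pull out 2: (2/3) = -1  (since 3 mod 8 = 3)
  (1/3) = 1
Product of signs = -1

-1


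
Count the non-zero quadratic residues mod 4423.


For prime p, the number of non-zero quadratic residues is (p-1)/2.
= (4423-1)/2
= 2211

2211


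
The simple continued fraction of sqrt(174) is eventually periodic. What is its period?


Run the CF algorithm for sqrt(174).
a_0 = floor(sqrt(174)) = 13; set m_0=0, q_0=1.
Recurrence: m' = q*a - m,  q' = (d - m'^2)/q,  a' = floor((a_0 + m')/q').
  step 1: m=13, q=5, a=5
  step 2: m=12, q=6, a=4
  step 3: m=12, q=5, a=5
  step 4: m=13, q=1, a=26
a_4 = 2*a_0 = 26, so the period closes here.
sqrt(174) = [13; 5, 4, 5, 26]
Period length = 4

4


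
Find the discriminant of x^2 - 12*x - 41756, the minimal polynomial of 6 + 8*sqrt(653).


The element 6 + 8*sqrt(653) has minimal polynomial:
x^2 - 12*x - 41756
Discriminant = (-12)^2 - 4*(-41756)
= 144 + 167024
= 167168

167168


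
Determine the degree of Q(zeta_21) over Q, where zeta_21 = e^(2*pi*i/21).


The degree equals Euler's totient phi(21).
21 = 3 * 7
phi(21) = 12

12


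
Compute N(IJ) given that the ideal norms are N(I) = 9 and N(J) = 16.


N(IJ) = N(I) * N(J)
= 9 * 16
= 144

144


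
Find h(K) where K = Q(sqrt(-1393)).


K = Q(sqrt(-1393)). d mod 4 = 3, so D = disc(K) = 4d = -5572
h(K) equals the number of primitive reduced positive-definite forms (a, b, c) = a*x^2 + b*x*y + c*y^2 with b^2 - 4ac = D,
where reduced means |b| <= a <= c, with b >= 0 whenever |b| = a or a = c, and primitive means gcd(a, b, c) = 1.
Reduced forces 3a^2 <= |D| = 5572, so 1 <= a <= 43; b must have the parity of D, and c = (b^2 - D)/(4a) must be an integer >= a.
Enumerate a = 1..43, b in [-a, a]:
  a=1: (1, 0, 1393)  [1]
  a=2: (2, 2, 697)  [1]
  a=3..6: none
  a=7: (7, 0, 199)  [1]
  a=8..10: none
  a=11: (11, -4, 127), (11, 4, 127)  [2]
  a=12..13: none
  a=14: (14, 14, 103)  [1]
  a=15..16: none
  a=17: (17, -2, 82), (17, 2, 82)  [2]
  a=18..21: none
  a=22: (22, -18, 67), (22, 18, 67)  [2]
  a=23..28: none
  a=29: (29, -24, 53), (29, 24, 53)  [2]
  a=30: none
  a=31: (31, -16, 47), (31, 16, 47)  [2]
  a=32..33: none
  a=34: (34, -2, 41), (34, 2, 41)  [2]
  a=35..43: none
Total reduced forms: 1 + 1 + 1 + 2 + 1 + 2 + 2 + 2 + 2 + 2 = 16
h = 16

16


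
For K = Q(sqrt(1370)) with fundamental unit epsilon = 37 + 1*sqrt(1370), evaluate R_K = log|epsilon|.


epsilon = 37 + 1*sqrt(1370)
= 74.0135
R = ln(74.0135)
= 4.3042

4.3042


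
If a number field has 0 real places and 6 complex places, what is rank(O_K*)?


By Dirichlet's unit theorem:
rank = r1 + r2 - 1
= 0 + 6 - 1
= 5

5


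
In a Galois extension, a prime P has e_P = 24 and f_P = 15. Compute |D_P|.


|D_P| = e * f
= 24 * 15
= 360

360


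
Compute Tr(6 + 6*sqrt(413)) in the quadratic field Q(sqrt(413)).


Tr(a + b*sqrt(d)) = (a + b*sqrt(d)) + (a - b*sqrt(d)) = 2a
= 2 * (6)
= 12

12
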